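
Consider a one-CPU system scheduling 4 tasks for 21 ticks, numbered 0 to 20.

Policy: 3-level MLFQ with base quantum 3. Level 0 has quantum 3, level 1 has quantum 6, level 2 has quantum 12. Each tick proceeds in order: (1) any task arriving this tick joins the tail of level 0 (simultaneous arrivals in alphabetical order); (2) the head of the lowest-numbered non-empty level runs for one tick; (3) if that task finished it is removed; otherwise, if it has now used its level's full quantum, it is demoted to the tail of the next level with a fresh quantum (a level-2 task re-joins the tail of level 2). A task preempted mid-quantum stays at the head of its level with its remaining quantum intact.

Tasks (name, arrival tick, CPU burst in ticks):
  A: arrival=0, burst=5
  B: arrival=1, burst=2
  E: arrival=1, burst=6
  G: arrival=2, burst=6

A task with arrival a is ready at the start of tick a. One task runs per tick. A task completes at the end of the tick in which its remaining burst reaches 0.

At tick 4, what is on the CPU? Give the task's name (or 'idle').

running at tick 4 = B

t=0: L0/L1/L2 = A/-/- → run A
t=1: L0/L1/L2 = ABE/-/- → run A
t=2: L0/L1/L2 = ABEG/-/- → run A
t=3: L0/L1/L2 = BEG/A/- → run B
t=4: L0/L1/L2 = BEG/A/- → run B
t=5: L0/L1/L2 = EG/A/- → run E
t=6: L0/L1/L2 = EG/A/- → run E
t=7: L0/L1/L2 = EG/A/- → run E
t=8: L0/L1/L2 = G/AE/- → run G
t=9: L0/L1/L2 = G/AE/- → run G
t=10: L0/L1/L2 = G/AE/- → run G
t=11: L0/L1/L2 = -/AEG/- → run A
t=12: L0/L1/L2 = -/AEG/- → run A
t=13: L0/L1/L2 = -/EG/- → run E
t=14: L0/L1/L2 = -/EG/- → run E
t=15: L0/L1/L2 = -/EG/- → run E
t=16: L0/L1/L2 = -/G/- → run G
t=17: L0/L1/L2 = -/G/- → run G
t=18: L0/L1/L2 = -/G/- → run G
t=19: (idle)
t=20: (idle)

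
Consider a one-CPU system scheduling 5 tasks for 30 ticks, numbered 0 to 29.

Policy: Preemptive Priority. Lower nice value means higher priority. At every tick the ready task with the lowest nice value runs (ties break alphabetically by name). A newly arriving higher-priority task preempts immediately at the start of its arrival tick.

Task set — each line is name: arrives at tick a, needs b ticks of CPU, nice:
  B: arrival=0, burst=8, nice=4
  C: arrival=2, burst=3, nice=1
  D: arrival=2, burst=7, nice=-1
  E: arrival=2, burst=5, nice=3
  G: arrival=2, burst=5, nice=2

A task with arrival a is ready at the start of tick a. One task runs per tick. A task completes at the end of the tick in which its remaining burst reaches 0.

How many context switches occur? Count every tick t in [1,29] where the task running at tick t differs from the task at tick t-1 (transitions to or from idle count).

context switches = 6

t=0: ready={B} → run B
t=1: ready={B} → run B
t=2: ready={B,C,D,E,G} → run D
t=3: ready={B,C,D,E,G} → run D
t=4: ready={B,C,D,E,G} → run D
t=5: ready={B,C,D,E,G} → run D
t=6: ready={B,C,D,E,G} → run D
t=7: ready={B,C,D,E,G} → run D
t=8: ready={B,C,D,E,G} → run D
t=9: ready={B,C,E,G} → run C
t=10: ready={B,C,E,G} → run C
t=11: ready={B,C,E,G} → run C
t=12: ready={B,E,G} → run G
t=13: ready={B,E,G} → run G
t=14: ready={B,E,G} → run G
t=15: ready={B,E,G} → run G
t=16: ready={B,E,G} → run G
t=17: ready={B,E} → run E
t=18: ready={B,E} → run E
t=19: ready={B,E} → run E
t=20: ready={B,E} → run E
t=21: ready={B,E} → run E
t=22: ready={B} → run B
t=23: ready={B} → run B
t=24: ready={B} → run B
t=25: ready={B} → run B
t=26: ready={B} → run B
t=27: ready={B} → run B
t=28: (idle)
t=29: (idle)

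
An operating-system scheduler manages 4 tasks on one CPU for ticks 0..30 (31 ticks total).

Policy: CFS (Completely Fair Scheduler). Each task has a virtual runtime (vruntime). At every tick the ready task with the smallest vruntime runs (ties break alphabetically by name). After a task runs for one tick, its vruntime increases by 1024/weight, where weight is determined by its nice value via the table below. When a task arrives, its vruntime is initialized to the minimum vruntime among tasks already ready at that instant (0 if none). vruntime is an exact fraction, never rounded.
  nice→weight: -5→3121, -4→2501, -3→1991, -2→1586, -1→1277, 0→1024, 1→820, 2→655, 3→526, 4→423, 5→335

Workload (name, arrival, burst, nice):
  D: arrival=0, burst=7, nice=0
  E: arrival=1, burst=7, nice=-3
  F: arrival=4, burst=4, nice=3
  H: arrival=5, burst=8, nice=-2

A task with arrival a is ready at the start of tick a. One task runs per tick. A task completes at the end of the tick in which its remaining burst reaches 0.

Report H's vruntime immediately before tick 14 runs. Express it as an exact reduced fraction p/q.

t=0: vr[D=0] → run D
t=1: vr[D=1 E=1] → run D
t=2: vr[D=2 E=1] → run E
t=3: vr[D=2 E=3015/1991] → run E
t=4: vr[D=2 E=4039/1991 F=2] → run D
t=5: vr[D=3 E=4039/1991 F=2 H=2] → run F
t=6: vr[D=3 E=4039/1991 F=1038/263 H=2] → run H
t=7: vr[D=3 E=4039/1991 F=1038/263 H=2098/793] → run E
t=8: vr[D=3 E=5063/1991 F=1038/263 H=2098/793] → run E
t=9: vr[D=3 E=6087/1991 F=1038/263 H=2098/793] → run H
t=10: vr[D=3 E=6087/1991 F=1038/263 H=2610/793] → run D
t=11: vr[D=4 E=6087/1991 F=1038/263 H=2610/793] → run E
t=12: vr[D=4 E=7111/1991 F=1038/263 H=2610/793] → run H
t=13: vr[D=4 E=7111/1991 F=1038/263 H=3122/793] → run E
t=14: vr[D=4 E=8135/1991 F=1038/263 H=3122/793] → run H
t=15: vr[D=4 E=8135/1991 F=1038/263 H=3634/793] → run F
t=16: vr[D=4 E=8135/1991 F=1550/263 H=3634/793] → run D
t=17: vr[D=5 E=8135/1991 F=1550/263 H=3634/793] → run E
t=18: vr[D=5 F=1550/263 H=3634/793] → run H
t=19: vr[D=5 F=1550/263 H=4146/793] → run D
t=20: vr[D=6 F=1550/263 H=4146/793] → run H
t=21: vr[D=6 F=1550/263 H=4658/793] → run H
t=22: vr[D=6 F=1550/263 H=5170/793] → run F
t=23: vr[D=6 F=2062/263 H=5170/793] → run D
t=24: vr[F=2062/263 H=5170/793] → run H
t=25: vr[F=2062/263] → run F
t=26: (idle)
t=27: (idle)
t=28: (idle)
t=29: (idle)
t=30: (idle)

vruntime(H, start of tick 14) = 3122/793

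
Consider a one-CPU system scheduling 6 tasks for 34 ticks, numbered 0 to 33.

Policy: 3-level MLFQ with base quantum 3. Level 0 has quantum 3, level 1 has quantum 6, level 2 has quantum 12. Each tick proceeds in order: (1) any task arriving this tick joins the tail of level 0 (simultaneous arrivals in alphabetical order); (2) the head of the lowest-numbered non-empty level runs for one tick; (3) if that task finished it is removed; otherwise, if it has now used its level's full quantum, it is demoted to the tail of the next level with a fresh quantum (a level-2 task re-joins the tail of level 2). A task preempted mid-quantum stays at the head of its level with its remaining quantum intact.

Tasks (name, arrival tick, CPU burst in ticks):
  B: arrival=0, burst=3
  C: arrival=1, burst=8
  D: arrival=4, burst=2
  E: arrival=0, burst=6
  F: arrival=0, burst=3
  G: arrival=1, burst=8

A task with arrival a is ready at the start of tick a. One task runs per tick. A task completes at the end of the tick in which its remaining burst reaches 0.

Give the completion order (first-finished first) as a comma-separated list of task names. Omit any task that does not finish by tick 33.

completion order = B, F, D, E, C, G

t=0: L0/L1/L2 = BEF/-/- → run B
t=1: L0/L1/L2 = BEFCG/-/- → run B
t=2: L0/L1/L2 = BEFCG/-/- → run B
t=3: L0/L1/L2 = EFCG/-/- → run E
t=4: L0/L1/L2 = EFCGD/-/- → run E
t=5: L0/L1/L2 = EFCGD/-/- → run E
t=6: L0/L1/L2 = FCGD/E/- → run F
t=7: L0/L1/L2 = FCGD/E/- → run F
t=8: L0/L1/L2 = FCGD/E/- → run F
t=9: L0/L1/L2 = CGD/E/- → run C
t=10: L0/L1/L2 = CGD/E/- → run C
t=11: L0/L1/L2 = CGD/E/- → run C
t=12: L0/L1/L2 = GD/EC/- → run G
t=13: L0/L1/L2 = GD/EC/- → run G
t=14: L0/L1/L2 = GD/EC/- → run G
t=15: L0/L1/L2 = D/ECG/- → run D
t=16: L0/L1/L2 = D/ECG/- → run D
t=17: L0/L1/L2 = -/ECG/- → run E
t=18: L0/L1/L2 = -/ECG/- → run E
t=19: L0/L1/L2 = -/ECG/- → run E
t=20: L0/L1/L2 = -/CG/- → run C
t=21: L0/L1/L2 = -/CG/- → run C
t=22: L0/L1/L2 = -/CG/- → run C
t=23: L0/L1/L2 = -/CG/- → run C
t=24: L0/L1/L2 = -/CG/- → run C
t=25: L0/L1/L2 = -/G/- → run G
t=26: L0/L1/L2 = -/G/- → run G
t=27: L0/L1/L2 = -/G/- → run G
t=28: L0/L1/L2 = -/G/- → run G
t=29: L0/L1/L2 = -/G/- → run G
t=30: (idle)
t=31: (idle)
t=32: (idle)
t=33: (idle)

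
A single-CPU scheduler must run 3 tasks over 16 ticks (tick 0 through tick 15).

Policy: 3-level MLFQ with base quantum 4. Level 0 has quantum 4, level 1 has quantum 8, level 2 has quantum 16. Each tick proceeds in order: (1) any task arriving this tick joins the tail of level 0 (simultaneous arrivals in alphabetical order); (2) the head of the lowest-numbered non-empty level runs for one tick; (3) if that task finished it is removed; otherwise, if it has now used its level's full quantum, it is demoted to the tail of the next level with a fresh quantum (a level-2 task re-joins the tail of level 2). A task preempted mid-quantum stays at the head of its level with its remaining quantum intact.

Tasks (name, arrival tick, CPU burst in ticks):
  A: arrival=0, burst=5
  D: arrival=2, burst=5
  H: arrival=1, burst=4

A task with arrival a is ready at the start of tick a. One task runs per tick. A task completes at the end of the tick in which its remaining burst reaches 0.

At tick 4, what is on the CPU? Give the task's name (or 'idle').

t=0: L0/L1/L2 = A/-/- → run A
t=1: L0/L1/L2 = AH/-/- → run A
t=2: L0/L1/L2 = AHD/-/- → run A
t=3: L0/L1/L2 = AHD/-/- → run A
t=4: L0/L1/L2 = HD/A/- → run H
t=5: L0/L1/L2 = HD/A/- → run H
t=6: L0/L1/L2 = HD/A/- → run H
t=7: L0/L1/L2 = HD/A/- → run H
t=8: L0/L1/L2 = D/A/- → run D
t=9: L0/L1/L2 = D/A/- → run D
t=10: L0/L1/L2 = D/A/- → run D
t=11: L0/L1/L2 = D/A/- → run D
t=12: L0/L1/L2 = -/AD/- → run A
t=13: L0/L1/L2 = -/D/- → run D
t=14: (idle)
t=15: (idle)

running at tick 4 = H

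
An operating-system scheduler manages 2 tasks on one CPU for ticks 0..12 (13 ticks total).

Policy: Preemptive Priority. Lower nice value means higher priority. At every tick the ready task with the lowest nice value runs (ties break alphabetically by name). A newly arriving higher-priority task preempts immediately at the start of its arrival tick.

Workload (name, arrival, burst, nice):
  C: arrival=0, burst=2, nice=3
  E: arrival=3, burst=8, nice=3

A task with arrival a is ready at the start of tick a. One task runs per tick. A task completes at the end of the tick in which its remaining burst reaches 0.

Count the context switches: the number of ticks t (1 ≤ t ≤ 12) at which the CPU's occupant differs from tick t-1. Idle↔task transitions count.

t=0: ready={C} → run C
t=1: ready={C} → run C
t=2: (idle)
t=3: ready={E} → run E
t=4: ready={E} → run E
t=5: ready={E} → run E
t=6: ready={E} → run E
t=7: ready={E} → run E
t=8: ready={E} → run E
t=9: ready={E} → run E
t=10: ready={E} → run E
t=11: (idle)
t=12: (idle)

context switches = 3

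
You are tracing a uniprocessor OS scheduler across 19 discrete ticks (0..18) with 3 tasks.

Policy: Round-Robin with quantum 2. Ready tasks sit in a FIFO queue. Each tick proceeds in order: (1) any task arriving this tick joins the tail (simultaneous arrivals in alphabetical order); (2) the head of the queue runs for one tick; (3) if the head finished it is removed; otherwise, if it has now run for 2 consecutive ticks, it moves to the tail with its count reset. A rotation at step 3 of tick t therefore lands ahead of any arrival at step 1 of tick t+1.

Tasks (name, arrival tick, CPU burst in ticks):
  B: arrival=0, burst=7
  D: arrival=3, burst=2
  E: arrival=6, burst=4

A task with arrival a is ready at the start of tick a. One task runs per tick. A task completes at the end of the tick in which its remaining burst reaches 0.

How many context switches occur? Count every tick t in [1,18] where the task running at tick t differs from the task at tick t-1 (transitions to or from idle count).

t=0: queue=[B] q_used=0 → run B
t=1: queue=[B] q_used=1 → run B
t=2: queue=[B] q_used=0 → run B
t=3: queue=[B,D] q_used=1 → run B
t=4: queue=[D,B] q_used=0 → run D
t=5: queue=[D,B] q_used=1 → run D
t=6: queue=[B,E] q_used=0 → run B
t=7: queue=[B,E] q_used=1 → run B
t=8: queue=[E,B] q_used=0 → run E
t=9: queue=[E,B] q_used=1 → run E
t=10: queue=[B,E] q_used=0 → run B
t=11: queue=[E] q_used=0 → run E
t=12: queue=[E] q_used=1 → run E
t=13: (idle)
t=14: (idle)
t=15: (idle)
t=16: (idle)
t=17: (idle)
t=18: (idle)

context switches = 6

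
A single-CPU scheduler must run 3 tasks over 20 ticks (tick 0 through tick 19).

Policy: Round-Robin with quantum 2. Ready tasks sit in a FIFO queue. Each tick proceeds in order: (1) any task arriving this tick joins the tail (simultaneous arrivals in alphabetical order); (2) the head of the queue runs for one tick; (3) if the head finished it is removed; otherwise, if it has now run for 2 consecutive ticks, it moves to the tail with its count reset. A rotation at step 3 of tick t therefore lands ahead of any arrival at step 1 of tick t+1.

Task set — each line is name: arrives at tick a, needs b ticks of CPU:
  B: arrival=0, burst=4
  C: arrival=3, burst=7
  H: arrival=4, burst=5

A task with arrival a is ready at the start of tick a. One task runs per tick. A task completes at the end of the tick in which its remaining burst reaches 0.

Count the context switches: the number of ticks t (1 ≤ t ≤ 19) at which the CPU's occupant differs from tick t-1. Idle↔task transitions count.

context switches = 8

t=0: queue=[B] q_used=0 → run B
t=1: queue=[B] q_used=1 → run B
t=2: queue=[B] q_used=0 → run B
t=3: queue=[B,C] q_used=1 → run B
t=4: queue=[C,H] q_used=0 → run C
t=5: queue=[C,H] q_used=1 → run C
t=6: queue=[H,C] q_used=0 → run H
t=7: queue=[H,C] q_used=1 → run H
t=8: queue=[C,H] q_used=0 → run C
t=9: queue=[C,H] q_used=1 → run C
t=10: queue=[H,C] q_used=0 → run H
t=11: queue=[H,C] q_used=1 → run H
t=12: queue=[C,H] q_used=0 → run C
t=13: queue=[C,H] q_used=1 → run C
t=14: queue=[H,C] q_used=0 → run H
t=15: queue=[C] q_used=0 → run C
t=16: (idle)
t=17: (idle)
t=18: (idle)
t=19: (idle)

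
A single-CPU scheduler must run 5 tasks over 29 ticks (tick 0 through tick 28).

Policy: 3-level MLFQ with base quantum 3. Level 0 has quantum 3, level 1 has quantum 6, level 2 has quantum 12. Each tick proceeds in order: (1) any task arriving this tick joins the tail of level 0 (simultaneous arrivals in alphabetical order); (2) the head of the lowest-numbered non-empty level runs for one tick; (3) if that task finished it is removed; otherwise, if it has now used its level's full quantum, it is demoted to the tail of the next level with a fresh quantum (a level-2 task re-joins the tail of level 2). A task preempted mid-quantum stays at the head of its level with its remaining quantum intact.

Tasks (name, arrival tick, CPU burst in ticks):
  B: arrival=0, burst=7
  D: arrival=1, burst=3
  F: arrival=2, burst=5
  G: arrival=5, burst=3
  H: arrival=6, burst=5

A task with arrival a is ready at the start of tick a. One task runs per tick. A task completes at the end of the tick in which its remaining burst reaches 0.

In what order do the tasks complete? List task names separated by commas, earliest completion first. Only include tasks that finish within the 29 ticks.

completion order = D, G, B, F, H

t=0: L0/L1/L2 = B/-/- → run B
t=1: L0/L1/L2 = BD/-/- → run B
t=2: L0/L1/L2 = BDF/-/- → run B
t=3: L0/L1/L2 = DF/B/- → run D
t=4: L0/L1/L2 = DF/B/- → run D
t=5: L0/L1/L2 = DFG/B/- → run D
t=6: L0/L1/L2 = FGH/B/- → run F
t=7: L0/L1/L2 = FGH/B/- → run F
t=8: L0/L1/L2 = FGH/B/- → run F
t=9: L0/L1/L2 = GH/BF/- → run G
t=10: L0/L1/L2 = GH/BF/- → run G
t=11: L0/L1/L2 = GH/BF/- → run G
t=12: L0/L1/L2 = H/BF/- → run H
t=13: L0/L1/L2 = H/BF/- → run H
t=14: L0/L1/L2 = H/BF/- → run H
t=15: L0/L1/L2 = -/BFH/- → run B
t=16: L0/L1/L2 = -/BFH/- → run B
t=17: L0/L1/L2 = -/BFH/- → run B
t=18: L0/L1/L2 = -/BFH/- → run B
t=19: L0/L1/L2 = -/FH/- → run F
t=20: L0/L1/L2 = -/FH/- → run F
t=21: L0/L1/L2 = -/H/- → run H
t=22: L0/L1/L2 = -/H/- → run H
t=23: (idle)
t=24: (idle)
t=25: (idle)
t=26: (idle)
t=27: (idle)
t=28: (idle)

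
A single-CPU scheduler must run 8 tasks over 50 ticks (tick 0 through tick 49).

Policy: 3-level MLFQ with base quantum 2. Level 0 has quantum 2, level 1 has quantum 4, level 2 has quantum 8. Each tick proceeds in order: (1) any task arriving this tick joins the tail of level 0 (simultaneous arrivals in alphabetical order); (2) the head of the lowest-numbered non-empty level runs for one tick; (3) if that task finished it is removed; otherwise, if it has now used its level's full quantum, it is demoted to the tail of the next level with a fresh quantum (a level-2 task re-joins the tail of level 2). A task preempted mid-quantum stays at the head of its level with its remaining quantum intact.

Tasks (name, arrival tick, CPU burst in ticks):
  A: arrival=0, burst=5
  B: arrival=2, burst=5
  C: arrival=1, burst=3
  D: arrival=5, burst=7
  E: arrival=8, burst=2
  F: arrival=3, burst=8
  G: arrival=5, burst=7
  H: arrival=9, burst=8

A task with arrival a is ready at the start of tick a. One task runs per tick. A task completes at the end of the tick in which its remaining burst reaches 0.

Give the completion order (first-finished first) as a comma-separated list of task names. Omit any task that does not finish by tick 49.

t=0: L0/L1/L2 = A/-/- → run A
t=1: L0/L1/L2 = AC/-/- → run A
t=2: L0/L1/L2 = CB/A/- → run C
t=3: L0/L1/L2 = CBF/A/- → run C
t=4: L0/L1/L2 = BF/AC/- → run B
t=5: L0/L1/L2 = BFDG/AC/- → run B
t=6: L0/L1/L2 = FDG/ACB/- → run F
t=7: L0/L1/L2 = FDG/ACB/- → run F
t=8: L0/L1/L2 = DGE/ACBF/- → run D
t=9: L0/L1/L2 = DGEH/ACBF/- → run D
t=10: L0/L1/L2 = GEH/ACBFD/- → run G
t=11: L0/L1/L2 = GEH/ACBFD/- → run G
t=12: L0/L1/L2 = EH/ACBFDG/- → run E
t=13: L0/L1/L2 = EH/ACBFDG/- → run E
t=14: L0/L1/L2 = H/ACBFDG/- → run H
t=15: L0/L1/L2 = H/ACBFDG/- → run H
t=16: L0/L1/L2 = -/ACBFDGH/- → run A
t=17: L0/L1/L2 = -/ACBFDGH/- → run A
t=18: L0/L1/L2 = -/ACBFDGH/- → run A
t=19: L0/L1/L2 = -/CBFDGH/- → run C
t=20: L0/L1/L2 = -/BFDGH/- → run B
t=21: L0/L1/L2 = -/BFDGH/- → run B
t=22: L0/L1/L2 = -/BFDGH/- → run B
t=23: L0/L1/L2 = -/FDGH/- → run F
t=24: L0/L1/L2 = -/FDGH/- → run F
t=25: L0/L1/L2 = -/FDGH/- → run F
t=26: L0/L1/L2 = -/FDGH/- → run F
t=27: L0/L1/L2 = -/DGH/F → run D
t=28: L0/L1/L2 = -/DGH/F → run D
t=29: L0/L1/L2 = -/DGH/F → run D
t=30: L0/L1/L2 = -/DGH/F → run D
t=31: L0/L1/L2 = -/GH/FD → run G
t=32: L0/L1/L2 = -/GH/FD → run G
t=33: L0/L1/L2 = -/GH/FD → run G
t=34: L0/L1/L2 = -/GH/FD → run G
t=35: L0/L1/L2 = -/H/FDG → run H
t=36: L0/L1/L2 = -/H/FDG → run H
t=37: L0/L1/L2 = -/H/FDG → run H
t=38: L0/L1/L2 = -/H/FDG → run H
t=39: L0/L1/L2 = -/-/FDGH → run F
t=40: L0/L1/L2 = -/-/FDGH → run F
t=41: L0/L1/L2 = -/-/DGH → run D
t=42: L0/L1/L2 = -/-/GH → run G
t=43: L0/L1/L2 = -/-/H → run H
t=44: L0/L1/L2 = -/-/H → run H
t=45: (idle)
t=46: (idle)
t=47: (idle)
t=48: (idle)
t=49: (idle)

completion order = E, A, C, B, F, D, G, H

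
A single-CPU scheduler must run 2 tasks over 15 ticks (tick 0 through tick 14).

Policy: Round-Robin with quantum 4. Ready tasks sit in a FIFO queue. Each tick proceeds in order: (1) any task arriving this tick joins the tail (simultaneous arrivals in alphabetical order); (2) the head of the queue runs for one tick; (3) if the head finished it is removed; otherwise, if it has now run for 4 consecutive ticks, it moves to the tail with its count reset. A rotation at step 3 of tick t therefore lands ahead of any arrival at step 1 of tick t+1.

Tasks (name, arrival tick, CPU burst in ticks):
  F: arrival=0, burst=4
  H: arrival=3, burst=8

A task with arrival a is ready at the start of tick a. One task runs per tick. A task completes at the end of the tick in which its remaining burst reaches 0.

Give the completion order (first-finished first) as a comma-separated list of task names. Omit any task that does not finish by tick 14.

completion order = F, H

t=0: queue=[F] q_used=0 → run F
t=1: queue=[F] q_used=1 → run F
t=2: queue=[F] q_used=2 → run F
t=3: queue=[F,H] q_used=3 → run F
t=4: queue=[H] q_used=0 → run H
t=5: queue=[H] q_used=1 → run H
t=6: queue=[H] q_used=2 → run H
t=7: queue=[H] q_used=3 → run H
t=8: queue=[H] q_used=0 → run H
t=9: queue=[H] q_used=1 → run H
t=10: queue=[H] q_used=2 → run H
t=11: queue=[H] q_used=3 → run H
t=12: (idle)
t=13: (idle)
t=14: (idle)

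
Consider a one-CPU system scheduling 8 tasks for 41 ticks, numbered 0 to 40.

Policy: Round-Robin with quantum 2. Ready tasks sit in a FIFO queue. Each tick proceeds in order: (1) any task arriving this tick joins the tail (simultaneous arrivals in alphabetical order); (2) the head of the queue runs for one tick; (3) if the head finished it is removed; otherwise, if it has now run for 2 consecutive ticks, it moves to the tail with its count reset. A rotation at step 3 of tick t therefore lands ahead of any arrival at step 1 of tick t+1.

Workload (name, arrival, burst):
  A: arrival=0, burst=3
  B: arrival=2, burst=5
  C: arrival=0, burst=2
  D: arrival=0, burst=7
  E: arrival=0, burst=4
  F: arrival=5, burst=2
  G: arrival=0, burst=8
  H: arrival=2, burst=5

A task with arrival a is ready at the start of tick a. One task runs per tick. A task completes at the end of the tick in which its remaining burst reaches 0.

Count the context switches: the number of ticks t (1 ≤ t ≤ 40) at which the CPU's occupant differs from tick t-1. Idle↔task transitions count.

context switches = 20

t=0: queue=[A,C,D,E,G] q_used=0 → run A
t=1: queue=[A,C,D,E,G] q_used=1 → run A
t=2: queue=[C,D,E,G,A,B,H] q_used=0 → run C
t=3: queue=[C,D,E,G,A,B,H] q_used=1 → run C
t=4: queue=[D,E,G,A,B,H] q_used=0 → run D
t=5: queue=[D,E,G,A,B,H,F] q_used=1 → run D
t=6: queue=[E,G,A,B,H,F,D] q_used=0 → run E
t=7: queue=[E,G,A,B,H,F,D] q_used=1 → run E
t=8: queue=[G,A,B,H,F,D,E] q_used=0 → run G
t=9: queue=[G,A,B,H,F,D,E] q_used=1 → run G
t=10: queue=[A,B,H,F,D,E,G] q_used=0 → run A
t=11: queue=[B,H,F,D,E,G] q_used=0 → run B
t=12: queue=[B,H,F,D,E,G] q_used=1 → run B
t=13: queue=[H,F,D,E,G,B] q_used=0 → run H
t=14: queue=[H,F,D,E,G,B] q_used=1 → run H
t=15: queue=[F,D,E,G,B,H] q_used=0 → run F
t=16: queue=[F,D,E,G,B,H] q_used=1 → run F
t=17: queue=[D,E,G,B,H] q_used=0 → run D
t=18: queue=[D,E,G,B,H] q_used=1 → run D
t=19: queue=[E,G,B,H,D] q_used=0 → run E
t=20: queue=[E,G,B,H,D] q_used=1 → run E
t=21: queue=[G,B,H,D] q_used=0 → run G
t=22: queue=[G,B,H,D] q_used=1 → run G
t=23: queue=[B,H,D,G] q_used=0 → run B
t=24: queue=[B,H,D,G] q_used=1 → run B
t=25: queue=[H,D,G,B] q_used=0 → run H
t=26: queue=[H,D,G,B] q_used=1 → run H
t=27: queue=[D,G,B,H] q_used=0 → run D
t=28: queue=[D,G,B,H] q_used=1 → run D
t=29: queue=[G,B,H,D] q_used=0 → run G
t=30: queue=[G,B,H,D] q_used=1 → run G
t=31: queue=[B,H,D,G] q_used=0 → run B
t=32: queue=[H,D,G] q_used=0 → run H
t=33: queue=[D,G] q_used=0 → run D
t=34: queue=[G] q_used=0 → run G
t=35: queue=[G] q_used=1 → run G
t=36: (idle)
t=37: (idle)
t=38: (idle)
t=39: (idle)
t=40: (idle)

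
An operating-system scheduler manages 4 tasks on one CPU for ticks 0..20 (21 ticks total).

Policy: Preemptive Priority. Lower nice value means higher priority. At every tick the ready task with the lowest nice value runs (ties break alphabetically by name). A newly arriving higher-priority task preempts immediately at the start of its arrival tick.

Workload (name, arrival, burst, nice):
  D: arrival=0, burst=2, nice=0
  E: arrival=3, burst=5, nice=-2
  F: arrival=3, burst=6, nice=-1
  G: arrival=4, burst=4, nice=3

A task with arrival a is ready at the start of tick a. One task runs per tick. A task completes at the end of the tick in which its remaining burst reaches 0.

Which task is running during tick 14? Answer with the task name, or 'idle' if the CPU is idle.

running at tick 14 = G

t=0: ready={D} → run D
t=1: ready={D} → run D
t=2: (idle)
t=3: ready={E,F} → run E
t=4: ready={E,F,G} → run E
t=5: ready={E,F,G} → run E
t=6: ready={E,F,G} → run E
t=7: ready={E,F,G} → run E
t=8: ready={F,G} → run F
t=9: ready={F,G} → run F
t=10: ready={F,G} → run F
t=11: ready={F,G} → run F
t=12: ready={F,G} → run F
t=13: ready={F,G} → run F
t=14: ready={G} → run G
t=15: ready={G} → run G
t=16: ready={G} → run G
t=17: ready={G} → run G
t=18: (idle)
t=19: (idle)
t=20: (idle)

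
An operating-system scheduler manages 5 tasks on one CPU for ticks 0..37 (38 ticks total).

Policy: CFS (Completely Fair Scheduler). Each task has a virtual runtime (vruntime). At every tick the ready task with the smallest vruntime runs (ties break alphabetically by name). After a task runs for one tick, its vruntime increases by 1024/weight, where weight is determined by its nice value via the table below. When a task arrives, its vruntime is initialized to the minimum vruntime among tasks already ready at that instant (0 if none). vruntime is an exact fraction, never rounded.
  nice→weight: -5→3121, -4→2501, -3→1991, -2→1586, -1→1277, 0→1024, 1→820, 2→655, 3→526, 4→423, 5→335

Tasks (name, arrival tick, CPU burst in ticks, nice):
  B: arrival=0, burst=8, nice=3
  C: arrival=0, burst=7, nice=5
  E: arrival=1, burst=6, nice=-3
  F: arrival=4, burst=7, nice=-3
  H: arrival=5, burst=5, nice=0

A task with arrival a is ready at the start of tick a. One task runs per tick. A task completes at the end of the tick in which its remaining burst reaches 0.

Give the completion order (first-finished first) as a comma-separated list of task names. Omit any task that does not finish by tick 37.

t=0: vr[B=0 C=0] → run B
t=1: vr[B=512/263 C=0 E=0] → run C
t=2: vr[B=512/263 C=1024/335 E=0] → run E
t=3: vr[B=512/263 C=1024/335 E=1024/1991] → run E
t=4: vr[B=512/263 C=1024/335 E=2048/1991 F=2048/1991] → run E
t=5: vr[B=512/263 C=1024/335 E=3072/1991 F=2048/1991 H=2048/1991] → run F
t=6: vr[B=512/263 C=1024/335 E=3072/1991 F=3072/1991 H=2048/1991] → run H
t=7: vr[B=512/263 C=1024/335 E=3072/1991 F=3072/1991 H=4039/1991] → run E
t=8: vr[B=512/263 C=1024/335 E=4096/1991 F=3072/1991 H=4039/1991] → run F
t=9: vr[B=512/263 C=1024/335 E=4096/1991 F=4096/1991 H=4039/1991] → run B
t=10: vr[B=1024/263 C=1024/335 E=4096/1991 F=4096/1991 H=4039/1991] → run H
t=11: vr[B=1024/263 C=1024/335 E=4096/1991 F=4096/1991 H=6030/1991] → run E
t=12: vr[B=1024/263 C=1024/335 E=5120/1991 F=4096/1991 H=6030/1991] → run F
t=13: vr[B=1024/263 C=1024/335 E=5120/1991 F=5120/1991 H=6030/1991] → run E
t=14: vr[B=1024/263 C=1024/335 F=5120/1991 H=6030/1991] → run F
t=15: vr[B=1024/263 C=1024/335 F=6144/1991 H=6030/1991] → run H
t=16: vr[B=1024/263 C=1024/335 F=6144/1991 H=8021/1991] → run C
t=17: vr[B=1024/263 C=2048/335 F=6144/1991 H=8021/1991] → run F
t=18: vr[B=1024/263 C=2048/335 F=7168/1991 H=8021/1991] → run F
t=19: vr[B=1024/263 C=2048/335 F=8192/1991 H=8021/1991] → run B
t=20: vr[B=1536/263 C=2048/335 F=8192/1991 H=8021/1991] → run H
t=21: vr[B=1536/263 C=2048/335 F=8192/1991 H=10012/1991] → run F
t=22: vr[B=1536/263 C=2048/335 H=10012/1991] → run H
t=23: vr[B=1536/263 C=2048/335] → run B
t=24: vr[B=2048/263 C=2048/335] → run C
t=25: vr[B=2048/263 C=3072/335] → run B
t=26: vr[B=2560/263 C=3072/335] → run C
t=27: vr[B=2560/263 C=4096/335] → run B
t=28: vr[B=3072/263 C=4096/335] → run B
t=29: vr[B=3584/263 C=4096/335] → run C
t=30: vr[B=3584/263 C=1024/67] → run B
t=31: vr[C=1024/67] → run C
t=32: vr[C=6144/335] → run C
t=33: (idle)
t=34: (idle)
t=35: (idle)
t=36: (idle)
t=37: (idle)

completion order = E, F, H, B, C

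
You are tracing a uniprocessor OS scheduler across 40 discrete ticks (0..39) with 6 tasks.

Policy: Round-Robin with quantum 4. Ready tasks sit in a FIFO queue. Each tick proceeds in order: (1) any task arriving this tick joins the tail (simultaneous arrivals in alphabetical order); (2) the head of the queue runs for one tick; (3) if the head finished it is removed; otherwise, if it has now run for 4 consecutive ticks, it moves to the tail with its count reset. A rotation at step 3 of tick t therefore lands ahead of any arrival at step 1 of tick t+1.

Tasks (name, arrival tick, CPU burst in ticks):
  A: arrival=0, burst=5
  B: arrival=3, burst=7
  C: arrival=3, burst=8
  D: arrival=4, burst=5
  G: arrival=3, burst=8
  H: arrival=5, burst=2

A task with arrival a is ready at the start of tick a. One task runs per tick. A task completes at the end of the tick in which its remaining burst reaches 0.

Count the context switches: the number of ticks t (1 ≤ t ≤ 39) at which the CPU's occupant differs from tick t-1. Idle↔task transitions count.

t=0: queue=[A] q_used=0 → run A
t=1: queue=[A] q_used=1 → run A
t=2: queue=[A] q_used=2 → run A
t=3: queue=[A,B,C,G] q_used=3 → run A
t=4: queue=[B,C,G,A,D] q_used=0 → run B
t=5: queue=[B,C,G,A,D,H] q_used=1 → run B
t=6: queue=[B,C,G,A,D,H] q_used=2 → run B
t=7: queue=[B,C,G,A,D,H] q_used=3 → run B
t=8: queue=[C,G,A,D,H,B] q_used=0 → run C
t=9: queue=[C,G,A,D,H,B] q_used=1 → run C
t=10: queue=[C,G,A,D,H,B] q_used=2 → run C
t=11: queue=[C,G,A,D,H,B] q_used=3 → run C
t=12: queue=[G,A,D,H,B,C] q_used=0 → run G
t=13: queue=[G,A,D,H,B,C] q_used=1 → run G
t=14: queue=[G,A,D,H,B,C] q_used=2 → run G
t=15: queue=[G,A,D,H,B,C] q_used=3 → run G
t=16: queue=[A,D,H,B,C,G] q_used=0 → run A
t=17: queue=[D,H,B,C,G] q_used=0 → run D
t=18: queue=[D,H,B,C,G] q_used=1 → run D
t=19: queue=[D,H,B,C,G] q_used=2 → run D
t=20: queue=[D,H,B,C,G] q_used=3 → run D
t=21: queue=[H,B,C,G,D] q_used=0 → run H
t=22: queue=[H,B,C,G,D] q_used=1 → run H
t=23: queue=[B,C,G,D] q_used=0 → run B
t=24: queue=[B,C,G,D] q_used=1 → run B
t=25: queue=[B,C,G,D] q_used=2 → run B
t=26: queue=[C,G,D] q_used=0 → run C
t=27: queue=[C,G,D] q_used=1 → run C
t=28: queue=[C,G,D] q_used=2 → run C
t=29: queue=[C,G,D] q_used=3 → run C
t=30: queue=[G,D] q_used=0 → run G
t=31: queue=[G,D] q_used=1 → run G
t=32: queue=[G,D] q_used=2 → run G
t=33: queue=[G,D] q_used=3 → run G
t=34: queue=[D] q_used=0 → run D
t=35: (idle)
t=36: (idle)
t=37: (idle)
t=38: (idle)
t=39: (idle)

context switches = 11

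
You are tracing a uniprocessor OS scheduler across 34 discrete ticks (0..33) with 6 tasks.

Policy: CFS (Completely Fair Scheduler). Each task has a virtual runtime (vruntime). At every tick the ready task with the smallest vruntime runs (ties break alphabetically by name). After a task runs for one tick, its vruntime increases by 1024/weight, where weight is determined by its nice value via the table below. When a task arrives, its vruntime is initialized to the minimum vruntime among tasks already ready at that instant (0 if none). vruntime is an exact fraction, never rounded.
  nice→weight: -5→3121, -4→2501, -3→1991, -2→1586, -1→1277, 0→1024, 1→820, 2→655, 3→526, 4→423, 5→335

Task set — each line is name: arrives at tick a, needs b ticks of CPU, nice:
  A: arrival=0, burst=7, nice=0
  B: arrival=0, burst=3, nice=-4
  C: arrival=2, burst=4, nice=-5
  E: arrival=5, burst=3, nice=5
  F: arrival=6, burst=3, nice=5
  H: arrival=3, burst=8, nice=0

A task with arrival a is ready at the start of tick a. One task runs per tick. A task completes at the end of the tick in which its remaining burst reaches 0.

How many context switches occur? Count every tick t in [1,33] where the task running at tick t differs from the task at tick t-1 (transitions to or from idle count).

context switches = 26

t=0: vr[A=0 B=0] → run A
t=1: vr[A=1 B=0] → run B
t=2: vr[A=1 B=1024/2501 C=1024/2501] → run B
t=3: vr[A=1 B=2048/2501 C=1024/2501 H=1024/2501] → run C
t=4: vr[A=1 B=2048/2501 C=5756928/7805621 H=1024/2501] → run H
t=5: vr[A=1 B=2048/2501 C=5756928/7805621 E=5756928/7805621 H=3525/2501] → run C
t=6: vr[A=1 B=2048/2501 C=8317952/7805621 E=5756928/7805621 F=5756928/7805621 H=3525/2501] → run E
t=7: vr[A=1 B=2048/2501 C=8317952/7805621 E=9921526784/2614883035 F=5756928/7805621 H=3525/2501] → run F
t=8: vr[A=1 B=2048/2501 C=8317952/7805621 E=9921526784/2614883035 F=9921526784/2614883035 H=3525/2501] → run B
t=9: vr[A=1 C=8317952/7805621 E=9921526784/2614883035 F=9921526784/2614883035 H=3525/2501] → run A
t=10: vr[A=2 C=8317952/7805621 E=9921526784/2614883035 F=9921526784/2614883035 H=3525/2501] → run C
t=11: vr[A=2 C=10878976/7805621 E=9921526784/2614883035 F=9921526784/2614883035 H=3525/2501] → run C
t=12: vr[A=2 E=9921526784/2614883035 F=9921526784/2614883035 H=3525/2501] → run H
t=13: vr[A=2 E=9921526784/2614883035 F=9921526784/2614883035 H=6026/2501] → run A
t=14: vr[A=3 E=9921526784/2614883035 F=9921526784/2614883035 H=6026/2501] → run H
t=15: vr[A=3 E=9921526784/2614883035 F=9921526784/2614883035 H=8527/2501] → run A
t=16: vr[A=4 E=9921526784/2614883035 F=9921526784/2614883035 H=8527/2501] → run H
t=17: vr[A=4 E=9921526784/2614883035 F=9921526784/2614883035 H=11028/2501] → run E
t=18: vr[A=4 E=17914482688/2614883035 F=9921526784/2614883035 H=11028/2501] → run F
t=19: vr[A=4 E=17914482688/2614883035 F=17914482688/2614883035 H=11028/2501] → run A
t=20: vr[A=5 E=17914482688/2614883035 F=17914482688/2614883035 H=11028/2501] → run H
t=21: vr[A=5 E=17914482688/2614883035 F=17914482688/2614883035 H=13529/2501] → run A
t=22: vr[A=6 E=17914482688/2614883035 F=17914482688/2614883035 H=13529/2501] → run H
t=23: vr[A=6 E=17914482688/2614883035 F=17914482688/2614883035 H=16030/2501] → run A
t=24: vr[E=17914482688/2614883035 F=17914482688/2614883035 H=16030/2501] → run H
t=25: vr[E=17914482688/2614883035 F=17914482688/2614883035 H=18531/2501] → run E
t=26: vr[F=17914482688/2614883035 H=18531/2501] → run F
t=27: vr[H=18531/2501] → run H
t=28: (idle)
t=29: (idle)
t=30: (idle)
t=31: (idle)
t=32: (idle)
t=33: (idle)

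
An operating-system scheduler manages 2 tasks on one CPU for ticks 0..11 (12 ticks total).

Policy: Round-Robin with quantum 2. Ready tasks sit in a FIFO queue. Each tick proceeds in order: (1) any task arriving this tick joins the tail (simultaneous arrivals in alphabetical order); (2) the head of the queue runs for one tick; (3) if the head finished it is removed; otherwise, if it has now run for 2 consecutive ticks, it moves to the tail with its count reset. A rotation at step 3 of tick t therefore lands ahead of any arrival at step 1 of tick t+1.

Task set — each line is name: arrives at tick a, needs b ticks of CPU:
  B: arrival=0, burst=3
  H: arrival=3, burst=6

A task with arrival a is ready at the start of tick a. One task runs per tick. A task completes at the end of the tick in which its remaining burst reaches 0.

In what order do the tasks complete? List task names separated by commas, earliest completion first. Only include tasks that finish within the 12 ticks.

t=0: queue=[B] q_used=0 → run B
t=1: queue=[B] q_used=1 → run B
t=2: queue=[B] q_used=0 → run B
t=3: queue=[H] q_used=0 → run H
t=4: queue=[H] q_used=1 → run H
t=5: queue=[H] q_used=0 → run H
t=6: queue=[H] q_used=1 → run H
t=7: queue=[H] q_used=0 → run H
t=8: queue=[H] q_used=1 → run H
t=9: (idle)
t=10: (idle)
t=11: (idle)

completion order = B, H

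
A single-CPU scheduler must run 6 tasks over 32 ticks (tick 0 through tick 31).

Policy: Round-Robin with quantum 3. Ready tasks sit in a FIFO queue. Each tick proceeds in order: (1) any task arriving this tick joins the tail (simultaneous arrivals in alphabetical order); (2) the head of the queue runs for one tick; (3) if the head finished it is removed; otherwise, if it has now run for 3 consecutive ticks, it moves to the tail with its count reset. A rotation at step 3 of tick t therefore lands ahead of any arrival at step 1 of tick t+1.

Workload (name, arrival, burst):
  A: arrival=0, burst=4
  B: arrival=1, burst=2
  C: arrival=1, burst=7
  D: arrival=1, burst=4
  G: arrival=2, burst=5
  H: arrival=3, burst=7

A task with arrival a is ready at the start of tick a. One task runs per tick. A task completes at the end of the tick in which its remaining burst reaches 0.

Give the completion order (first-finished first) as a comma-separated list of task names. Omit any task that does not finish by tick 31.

completion order = B, A, D, G, C, H

t=0: queue=[A] q_used=0 → run A
t=1: queue=[A,B,C,D] q_used=1 → run A
t=2: queue=[A,B,C,D,G] q_used=2 → run A
t=3: queue=[B,C,D,G,A,H] q_used=0 → run B
t=4: queue=[B,C,D,G,A,H] q_used=1 → run B
t=5: queue=[C,D,G,A,H] q_used=0 → run C
t=6: queue=[C,D,G,A,H] q_used=1 → run C
t=7: queue=[C,D,G,A,H] q_used=2 → run C
t=8: queue=[D,G,A,H,C] q_used=0 → run D
t=9: queue=[D,G,A,H,C] q_used=1 → run D
t=10: queue=[D,G,A,H,C] q_used=2 → run D
t=11: queue=[G,A,H,C,D] q_used=0 → run G
t=12: queue=[G,A,H,C,D] q_used=1 → run G
t=13: queue=[G,A,H,C,D] q_used=2 → run G
t=14: queue=[A,H,C,D,G] q_used=0 → run A
t=15: queue=[H,C,D,G] q_used=0 → run H
t=16: queue=[H,C,D,G] q_used=1 → run H
t=17: queue=[H,C,D,G] q_used=2 → run H
t=18: queue=[C,D,G,H] q_used=0 → run C
t=19: queue=[C,D,G,H] q_used=1 → run C
t=20: queue=[C,D,G,H] q_used=2 → run C
t=21: queue=[D,G,H,C] q_used=0 → run D
t=22: queue=[G,H,C] q_used=0 → run G
t=23: queue=[G,H,C] q_used=1 → run G
t=24: queue=[H,C] q_used=0 → run H
t=25: queue=[H,C] q_used=1 → run H
t=26: queue=[H,C] q_used=2 → run H
t=27: queue=[C,H] q_used=0 → run C
t=28: queue=[H] q_used=0 → run H
t=29: (idle)
t=30: (idle)
t=31: (idle)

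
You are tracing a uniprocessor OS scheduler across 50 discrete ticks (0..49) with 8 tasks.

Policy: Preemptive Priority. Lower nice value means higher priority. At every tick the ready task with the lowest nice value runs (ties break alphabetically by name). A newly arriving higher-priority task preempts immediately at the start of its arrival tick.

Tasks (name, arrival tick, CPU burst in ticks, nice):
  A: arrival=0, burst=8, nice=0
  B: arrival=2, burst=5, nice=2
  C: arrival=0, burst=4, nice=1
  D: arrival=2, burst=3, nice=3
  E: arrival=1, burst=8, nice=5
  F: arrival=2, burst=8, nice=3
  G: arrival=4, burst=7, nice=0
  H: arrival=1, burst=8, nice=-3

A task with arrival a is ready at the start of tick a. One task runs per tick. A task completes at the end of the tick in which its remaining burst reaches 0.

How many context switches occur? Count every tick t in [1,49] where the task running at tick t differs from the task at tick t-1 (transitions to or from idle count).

t=0: ready={A,C} → run A
t=1: ready={A,C,E,H} → run H
t=2: ready={A,B,C,D,E,F,H} → run H
t=3: ready={A,B,C,D,E,F,H} → run H
t=4: ready={A,B,C,D,E,F,G,H} → run H
t=5: ready={A,B,C,D,E,F,G,H} → run H
t=6: ready={A,B,C,D,E,F,G,H} → run H
t=7: ready={A,B,C,D,E,F,G,H} → run H
t=8: ready={A,B,C,D,E,F,G,H} → run H
t=9: ready={A,B,C,D,E,F,G} → run A
t=10: ready={A,B,C,D,E,F,G} → run A
t=11: ready={A,B,C,D,E,F,G} → run A
t=12: ready={A,B,C,D,E,F,G} → run A
t=13: ready={A,B,C,D,E,F,G} → run A
t=14: ready={A,B,C,D,E,F,G} → run A
t=15: ready={A,B,C,D,E,F,G} → run A
t=16: ready={B,C,D,E,F,G} → run G
t=17: ready={B,C,D,E,F,G} → run G
t=18: ready={B,C,D,E,F,G} → run G
t=19: ready={B,C,D,E,F,G} → run G
t=20: ready={B,C,D,E,F,G} → run G
t=21: ready={B,C,D,E,F,G} → run G
t=22: ready={B,C,D,E,F,G} → run G
t=23: ready={B,C,D,E,F} → run C
t=24: ready={B,C,D,E,F} → run C
t=25: ready={B,C,D,E,F} → run C
t=26: ready={B,C,D,E,F} → run C
t=27: ready={B,D,E,F} → run B
t=28: ready={B,D,E,F} → run B
t=29: ready={B,D,E,F} → run B
t=30: ready={B,D,E,F} → run B
t=31: ready={B,D,E,F} → run B
t=32: ready={D,E,F} → run D
t=33: ready={D,E,F} → run D
t=34: ready={D,E,F} → run D
t=35: ready={E,F} → run F
t=36: ready={E,F} → run F
t=37: ready={E,F} → run F
t=38: ready={E,F} → run F
t=39: ready={E,F} → run F
t=40: ready={E,F} → run F
t=41: ready={E,F} → run F
t=42: ready={E,F} → run F
t=43: ready={E} → run E
t=44: ready={E} → run E
t=45: ready={E} → run E
t=46: ready={E} → run E
t=47: ready={E} → run E
t=48: ready={E} → run E
t=49: ready={E} → run E

context switches = 8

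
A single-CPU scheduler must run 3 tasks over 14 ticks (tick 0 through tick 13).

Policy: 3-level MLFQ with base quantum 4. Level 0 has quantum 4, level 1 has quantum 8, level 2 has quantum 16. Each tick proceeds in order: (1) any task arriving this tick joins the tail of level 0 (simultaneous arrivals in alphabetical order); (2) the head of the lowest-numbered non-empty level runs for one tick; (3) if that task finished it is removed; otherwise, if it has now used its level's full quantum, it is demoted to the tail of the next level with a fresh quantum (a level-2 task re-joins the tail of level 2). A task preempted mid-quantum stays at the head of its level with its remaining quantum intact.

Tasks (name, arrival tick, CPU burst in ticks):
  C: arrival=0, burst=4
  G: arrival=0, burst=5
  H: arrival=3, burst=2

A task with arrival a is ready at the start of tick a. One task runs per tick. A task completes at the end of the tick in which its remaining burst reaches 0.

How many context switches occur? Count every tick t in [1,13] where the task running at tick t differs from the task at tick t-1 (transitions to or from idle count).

context switches = 4

t=0: L0/L1/L2 = CG/-/- → run C
t=1: L0/L1/L2 = CG/-/- → run C
t=2: L0/L1/L2 = CG/-/- → run C
t=3: L0/L1/L2 = CGH/-/- → run C
t=4: L0/L1/L2 = GH/-/- → run G
t=5: L0/L1/L2 = GH/-/- → run G
t=6: L0/L1/L2 = GH/-/- → run G
t=7: L0/L1/L2 = GH/-/- → run G
t=8: L0/L1/L2 = H/G/- → run H
t=9: L0/L1/L2 = H/G/- → run H
t=10: L0/L1/L2 = -/G/- → run G
t=11: (idle)
t=12: (idle)
t=13: (idle)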